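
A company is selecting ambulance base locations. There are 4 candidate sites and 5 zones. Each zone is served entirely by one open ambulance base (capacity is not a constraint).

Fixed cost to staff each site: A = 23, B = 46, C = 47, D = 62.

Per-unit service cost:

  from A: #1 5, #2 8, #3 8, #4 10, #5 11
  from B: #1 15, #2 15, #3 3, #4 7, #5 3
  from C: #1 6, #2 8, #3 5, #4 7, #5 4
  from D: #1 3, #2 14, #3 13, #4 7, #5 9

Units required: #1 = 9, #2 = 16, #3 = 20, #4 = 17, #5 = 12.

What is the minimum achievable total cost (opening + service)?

Minimum total cost: 457

For any fixed open set, each zone goes to its cheapest open site; total = fixed + service.
{A, B}: #1→A 5·9=45, #2→A 8·16=128, #3→B 3·20=60, #4→B 7·17=119, #5→B 3·12=36. Service 388; fixed 69; total 457.
{B, C}: service 397 + fixed 93 = 490
{C}: service 449 + fixed 47 = 496
{A, B, C, D}: service 370 + fixed 178 = 548
No other subset beats 457.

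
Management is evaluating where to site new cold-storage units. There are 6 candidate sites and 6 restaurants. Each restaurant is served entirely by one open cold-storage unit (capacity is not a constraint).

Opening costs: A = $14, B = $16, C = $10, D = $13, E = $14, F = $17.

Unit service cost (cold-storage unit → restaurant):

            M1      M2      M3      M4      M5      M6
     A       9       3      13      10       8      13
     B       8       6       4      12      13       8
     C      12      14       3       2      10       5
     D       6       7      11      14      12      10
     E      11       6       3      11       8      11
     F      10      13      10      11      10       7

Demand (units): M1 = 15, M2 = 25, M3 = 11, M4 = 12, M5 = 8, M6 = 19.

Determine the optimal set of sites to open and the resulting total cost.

Open A, C and D; minimum total cost 418.

For any fixed open set, each restaurant goes to its cheapest open site; total = fixed + service.
{A, C, D}: M1→D 6·15=90, M2→A 3·25=75, M3→C 3·11=33, M4→C 2·12=24, M5→A 8·8=64, M6→C 5·19=95. Service 381; fixed 37; total 418.
{A, C, D, E}: service 381 + fixed 51 = 432
{A, B, C, D}: M1→D 6·15=90, M2→A 3·25=75, M3→C 3·11=33, M4→C 2·12=24, M5→A 8·8=64, M6→C 5·19=95. Service 381; fixed 53; total 434.
{A, B, C, D, E, F}: M1→D 6·15=90, M2→A 3·25=75, M3→C 3·11=33, M4→C 2·12=24, M5→A 8·8=64, M6→C 5·19=95. Service 381; fixed 84; total 465.
No other subset beats 418.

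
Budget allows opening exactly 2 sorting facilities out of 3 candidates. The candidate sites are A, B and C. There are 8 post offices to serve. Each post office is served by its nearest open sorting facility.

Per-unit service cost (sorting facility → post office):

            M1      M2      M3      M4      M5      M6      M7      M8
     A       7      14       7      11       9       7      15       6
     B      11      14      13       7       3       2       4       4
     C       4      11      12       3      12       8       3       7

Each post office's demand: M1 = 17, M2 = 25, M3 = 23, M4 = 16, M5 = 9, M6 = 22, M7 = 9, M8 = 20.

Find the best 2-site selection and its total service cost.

With exactly 2 open, each post office uses its cheapest among the chosen.
{B, C}: M1→C 4·17=68, M2→C 11·25=275, M3→C 12·23=276, M4→C 3·16=48, M5→B 3·9=27, M6→B 2·22=44, M7→C 3·9=27, M8→B 4·20=80. Service cost 845.
{A, B}: service cost 929
{A, C}: service cost 934
Among all 3 size-2 choices, {B, C} is lowest.

Choose B and C; total service cost 845.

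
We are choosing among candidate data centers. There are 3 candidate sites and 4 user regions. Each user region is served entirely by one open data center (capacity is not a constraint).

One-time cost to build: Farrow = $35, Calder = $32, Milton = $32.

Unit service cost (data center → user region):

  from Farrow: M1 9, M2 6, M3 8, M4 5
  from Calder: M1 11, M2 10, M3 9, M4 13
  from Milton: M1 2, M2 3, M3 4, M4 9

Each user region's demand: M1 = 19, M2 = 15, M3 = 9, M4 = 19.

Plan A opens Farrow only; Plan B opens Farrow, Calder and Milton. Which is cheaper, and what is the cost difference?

Plan B is cheaper by 150.

Plan A: {Farrow}: M1→Farrow 9·19=171, M2→Farrow 6·15=90, M3→Farrow 8·9=72, M4→Farrow 5·19=95. Service 428; fixed 35; total 463.
Plan B: {Farrow, Calder, Milton}: M1→Milton 2·19=38, M2→Milton 3·15=45, M3→Milton 4·9=36, M4→Farrow 5·19=95. Service 214; fixed 99; total 313.
Difference: |463 − 313| = 150.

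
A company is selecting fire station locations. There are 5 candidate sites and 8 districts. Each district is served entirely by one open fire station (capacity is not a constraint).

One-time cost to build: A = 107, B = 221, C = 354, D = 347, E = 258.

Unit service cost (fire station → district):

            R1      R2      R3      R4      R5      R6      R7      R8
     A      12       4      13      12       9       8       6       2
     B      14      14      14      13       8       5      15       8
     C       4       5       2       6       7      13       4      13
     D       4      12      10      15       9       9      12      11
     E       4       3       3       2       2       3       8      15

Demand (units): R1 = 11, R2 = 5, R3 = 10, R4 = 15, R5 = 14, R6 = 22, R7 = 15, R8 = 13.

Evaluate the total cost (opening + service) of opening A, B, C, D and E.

Total cost: 1576

Each district is assigned to its cheapest site among the open ones.
{A, B, C, D, E}: R1→C 4·11=44, R2→E 3·5=15, R3→C 2·10=20, R4→E 2·15=30, R5→E 2·14=28, R6→E 3·22=66, R7→C 4·15=60, R8→A 2·13=26. Service 289; fixed 1287; total 1576.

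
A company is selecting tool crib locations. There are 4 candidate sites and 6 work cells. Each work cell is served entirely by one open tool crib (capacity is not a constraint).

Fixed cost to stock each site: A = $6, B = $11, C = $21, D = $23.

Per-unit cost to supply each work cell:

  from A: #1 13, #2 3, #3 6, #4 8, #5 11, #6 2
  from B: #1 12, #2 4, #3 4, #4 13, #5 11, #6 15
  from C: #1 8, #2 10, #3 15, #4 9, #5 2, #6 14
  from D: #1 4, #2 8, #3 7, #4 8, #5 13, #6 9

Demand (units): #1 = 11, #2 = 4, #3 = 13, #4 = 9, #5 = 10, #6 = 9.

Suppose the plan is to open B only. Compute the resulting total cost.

Total cost: 573

Each work cell is assigned to its cheapest site among the open ones.
{B}: #1→B 12·11=132, #2→B 4·4=16, #3→B 4·13=52, #4→B 13·9=117, #5→B 11·10=110, #6→B 15·9=135. Service 562; fixed 11; total 573.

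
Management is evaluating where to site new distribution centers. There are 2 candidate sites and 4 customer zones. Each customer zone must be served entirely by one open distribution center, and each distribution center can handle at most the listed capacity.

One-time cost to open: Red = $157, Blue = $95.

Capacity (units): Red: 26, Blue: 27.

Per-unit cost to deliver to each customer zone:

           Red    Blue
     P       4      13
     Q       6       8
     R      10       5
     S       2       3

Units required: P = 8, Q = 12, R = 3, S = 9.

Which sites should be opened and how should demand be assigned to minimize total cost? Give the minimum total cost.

Open {Red, Blue}: P→Red 4·8=32, Q→Red 6·12=72, R→Blue 5·3=15, S→Blue 3·9=27.
Loads: Red carries 20/26, Blue carries 12/27. Service 146; fixed 252; total 398.
Next best feasible plan costs 413.

Minimum total cost: 398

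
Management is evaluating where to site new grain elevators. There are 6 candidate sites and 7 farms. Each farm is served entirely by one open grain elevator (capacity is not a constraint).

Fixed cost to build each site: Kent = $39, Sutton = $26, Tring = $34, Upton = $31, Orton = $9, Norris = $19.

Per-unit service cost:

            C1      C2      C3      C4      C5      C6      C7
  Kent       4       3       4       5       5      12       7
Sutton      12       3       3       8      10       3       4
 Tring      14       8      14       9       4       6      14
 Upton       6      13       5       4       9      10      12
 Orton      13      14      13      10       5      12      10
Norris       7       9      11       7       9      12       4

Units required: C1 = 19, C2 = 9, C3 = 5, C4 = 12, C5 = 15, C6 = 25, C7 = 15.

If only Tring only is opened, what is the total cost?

Each farm is assigned to its cheapest site among the open ones.
{Tring}: C1→Tring 14·19=266, C2→Tring 8·9=72, C3→Tring 14·5=70, C4→Tring 9·12=108, C5→Tring 4·15=60, C6→Tring 6·25=150, C7→Tring 14·15=210. Service 936; fixed 34; total 970.

Total cost: 970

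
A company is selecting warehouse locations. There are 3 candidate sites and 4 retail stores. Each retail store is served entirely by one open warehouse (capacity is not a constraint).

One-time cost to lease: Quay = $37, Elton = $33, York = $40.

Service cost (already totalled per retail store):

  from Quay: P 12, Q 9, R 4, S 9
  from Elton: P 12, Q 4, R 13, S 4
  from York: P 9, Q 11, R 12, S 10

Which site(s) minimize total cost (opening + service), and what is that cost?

For any fixed open set, each retail store goes to its cheapest open site; total = fixed + service.
{Elton}: P→Elton 12, Q→Elton 4, R→Elton 13, S→Elton 4. Service 33; fixed 33; total 66.
{Quay}: P→Quay 12, Q→Quay 9, R→Quay 4, S→Quay 9. Service 34; fixed 37; total 71.
{York}: service 42 + fixed 40 = 82
{Quay, Elton, York}: service 21 + fixed 110 = 131
No other subset beats 66.

Open Elton only; minimum total cost 66.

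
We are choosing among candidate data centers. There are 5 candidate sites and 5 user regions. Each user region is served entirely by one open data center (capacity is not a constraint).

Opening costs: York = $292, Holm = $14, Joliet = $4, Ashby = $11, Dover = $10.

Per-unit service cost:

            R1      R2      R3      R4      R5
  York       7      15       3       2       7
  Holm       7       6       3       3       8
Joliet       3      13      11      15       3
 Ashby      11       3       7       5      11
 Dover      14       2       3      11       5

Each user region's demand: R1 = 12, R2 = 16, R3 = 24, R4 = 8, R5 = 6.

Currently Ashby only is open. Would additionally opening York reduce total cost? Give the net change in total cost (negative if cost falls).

No — net change +100 (cost rises by 100).

Current service cost with {Ashby}: 454.
Adding York: each user region re-picks its cheapest; new service cost 262, saving 192.
Extra fixed cost: 292. Net change = 292 − 192 = 100.
(Totals: 465 → 565.)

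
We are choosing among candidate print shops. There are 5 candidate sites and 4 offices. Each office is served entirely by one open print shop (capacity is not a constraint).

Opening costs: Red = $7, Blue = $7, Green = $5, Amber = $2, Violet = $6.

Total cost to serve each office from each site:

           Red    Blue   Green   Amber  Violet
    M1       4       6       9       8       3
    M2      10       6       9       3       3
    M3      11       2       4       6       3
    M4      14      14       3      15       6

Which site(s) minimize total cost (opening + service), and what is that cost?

For any fixed open set, each office goes to its cheapest open site; total = fixed + service.
{Violet}: M1→Violet 3, M2→Violet 3, M3→Violet 3, M4→Violet 6. Service 15; fixed 6; total 21.
{Green, Violet}: service 12 + fixed 11 = 23
{Amber, Violet}: service 15 + fixed 8 = 23
{Red, Blue, Green, Amber, Violet}: service 11 + fixed 27 = 38
No other subset beats 21.

Open Violet only; minimum total cost 21.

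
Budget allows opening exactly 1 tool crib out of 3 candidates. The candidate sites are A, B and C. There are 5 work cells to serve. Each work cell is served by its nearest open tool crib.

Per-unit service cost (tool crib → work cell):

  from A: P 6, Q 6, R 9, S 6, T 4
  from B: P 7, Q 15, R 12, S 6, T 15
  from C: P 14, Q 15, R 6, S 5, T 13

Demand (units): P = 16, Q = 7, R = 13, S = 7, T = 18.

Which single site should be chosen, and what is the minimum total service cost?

Choose A only; total service cost 369.

With exactly 1 open, each work cell uses its cheapest among the chosen.
{A}: P→A 6·16=96, Q→A 6·7=42, R→A 9·13=117, S→A 6·7=42, T→A 4·18=72. Service cost 369.
{C}: service cost 676
{B}: service cost 685
Among all 3 size-1 choices, {A} is lowest.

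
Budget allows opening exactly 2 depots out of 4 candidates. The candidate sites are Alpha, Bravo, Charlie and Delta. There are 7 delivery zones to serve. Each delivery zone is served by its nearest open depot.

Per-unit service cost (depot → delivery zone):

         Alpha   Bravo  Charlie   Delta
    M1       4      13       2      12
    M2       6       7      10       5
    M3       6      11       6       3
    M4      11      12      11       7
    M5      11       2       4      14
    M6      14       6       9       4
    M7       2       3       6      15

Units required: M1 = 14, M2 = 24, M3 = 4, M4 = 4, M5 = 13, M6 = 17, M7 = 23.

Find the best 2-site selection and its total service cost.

With exactly 2 open, each delivery zone uses its cheapest among the chosen.
{Alpha, Bravo}: M1→Alpha 4·14=56, M2→Alpha 6·24=144, M3→Alpha 6·4=24, M4→Alpha 11·4=44, M5→Bravo 2·13=26, M6→Bravo 6·17=102, M7→Alpha 2·23=46. Service cost 442.
{Charlie, Delta}: service cost 446
{Bravo, Charlie}: service cost 461
Among all 6 size-2 choices, {Alpha, Bravo} is lowest.

Choose Alpha and Bravo; total service cost 442.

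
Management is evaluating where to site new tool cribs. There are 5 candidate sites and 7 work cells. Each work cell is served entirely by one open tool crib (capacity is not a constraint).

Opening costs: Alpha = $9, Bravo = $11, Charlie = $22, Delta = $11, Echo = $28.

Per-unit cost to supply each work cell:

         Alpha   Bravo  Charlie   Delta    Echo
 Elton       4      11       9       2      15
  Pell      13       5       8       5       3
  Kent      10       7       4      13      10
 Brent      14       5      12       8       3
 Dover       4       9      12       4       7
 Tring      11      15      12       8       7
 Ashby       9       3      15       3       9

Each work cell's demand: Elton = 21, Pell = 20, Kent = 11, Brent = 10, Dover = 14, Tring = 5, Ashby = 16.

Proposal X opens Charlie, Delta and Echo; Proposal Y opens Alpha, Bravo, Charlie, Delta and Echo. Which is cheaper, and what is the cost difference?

Proposal X: {Charlie, Delta, Echo}: Elton→Delta 2·21=42, Pell→Echo 3·20=60, Kent→Charlie 4·11=44, Brent→Echo 3·10=30, Dover→Delta 4·14=56, Tring→Echo 7·5=35, Ashby→Delta 3·16=48. Service 315; fixed 61; total 376.
Proposal Y: {Alpha, Bravo, Charlie, Delta, Echo}: Elton→Delta 2·21=42, Pell→Echo 3·20=60, Kent→Charlie 4·11=44, Brent→Echo 3·10=30, Dover→Alpha 4·14=56, Tring→Echo 7·5=35, Ashby→Bravo 3·16=48. Service 315; fixed 81; total 396.
Difference: |376 − 396| = 20.

Proposal X is cheaper by 20.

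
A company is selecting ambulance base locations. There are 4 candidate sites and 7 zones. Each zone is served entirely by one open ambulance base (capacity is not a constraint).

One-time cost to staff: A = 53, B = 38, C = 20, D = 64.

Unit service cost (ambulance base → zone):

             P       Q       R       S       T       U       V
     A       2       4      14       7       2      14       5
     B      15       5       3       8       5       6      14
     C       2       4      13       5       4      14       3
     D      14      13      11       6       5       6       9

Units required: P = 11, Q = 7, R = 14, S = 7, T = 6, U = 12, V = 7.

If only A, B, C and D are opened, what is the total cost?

Total cost: 407

Each zone is assigned to its cheapest site among the open ones.
{A, B, C, D}: P→A 2·11=22, Q→A 4·7=28, R→B 3·14=42, S→C 5·7=35, T→A 2·6=12, U→B 6·12=72, V→C 3·7=21. Service 232; fixed 175; total 407.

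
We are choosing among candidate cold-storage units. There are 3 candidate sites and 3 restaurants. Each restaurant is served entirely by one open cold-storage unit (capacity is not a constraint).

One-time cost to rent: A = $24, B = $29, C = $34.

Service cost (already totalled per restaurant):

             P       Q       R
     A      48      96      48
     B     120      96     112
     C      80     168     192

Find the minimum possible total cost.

Minimum total cost: 216

For any fixed open set, each restaurant goes to its cheapest open site; total = fixed + service.
{A}: P→A 48, Q→A 96, R→A 48. Service 192; fixed 24; total 216.
{A, B}: service 192 + fixed 53 = 245
{A, C}: service 192 + fixed 58 = 250
{A, B, C}: P→A 48, Q→A 96, R→A 48. Service 192; fixed 87; total 279.
No other subset beats 216.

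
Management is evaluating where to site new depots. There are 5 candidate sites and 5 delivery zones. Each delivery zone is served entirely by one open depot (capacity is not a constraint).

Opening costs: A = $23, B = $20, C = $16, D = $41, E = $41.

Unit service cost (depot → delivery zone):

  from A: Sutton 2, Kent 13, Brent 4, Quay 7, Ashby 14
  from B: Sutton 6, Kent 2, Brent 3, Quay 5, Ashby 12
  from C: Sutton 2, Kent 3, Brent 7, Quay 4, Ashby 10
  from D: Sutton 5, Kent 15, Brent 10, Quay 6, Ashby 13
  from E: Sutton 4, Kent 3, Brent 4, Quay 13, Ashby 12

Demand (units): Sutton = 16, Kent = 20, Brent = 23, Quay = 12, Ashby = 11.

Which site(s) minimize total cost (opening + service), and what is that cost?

Open B and C; minimum total cost 335.

For any fixed open set, each delivery zone goes to its cheapest open site; total = fixed + service.
{B, C}: Sutton→C 2·16=32, Kent→B 2·20=40, Brent→B 3·23=69, Quay→C 4·12=48, Ashby→C 10·11=110. Service 299; fixed 36; total 335.
{A, B, C}: service 299 + fixed 59 = 358
{A, B}: Sutton→A 2·16=32, Kent→B 2·20=40, Brent→B 3·23=69, Quay→B 5·12=60, Ashby→B 12·11=132. Service 333; fixed 43; total 376.
{A, B, C, D, E}: service 299 + fixed 141 = 440
No other subset beats 335.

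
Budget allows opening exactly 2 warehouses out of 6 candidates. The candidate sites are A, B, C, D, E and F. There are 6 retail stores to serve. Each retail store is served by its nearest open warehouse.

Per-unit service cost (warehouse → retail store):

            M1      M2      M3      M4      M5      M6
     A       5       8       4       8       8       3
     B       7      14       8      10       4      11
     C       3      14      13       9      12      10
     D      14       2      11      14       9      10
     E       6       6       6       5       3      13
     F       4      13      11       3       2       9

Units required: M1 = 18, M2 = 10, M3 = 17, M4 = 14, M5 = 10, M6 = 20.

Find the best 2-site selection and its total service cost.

With exactly 2 open, each retail store uses its cheapest among the chosen.
{A, F}: M1→F 4·18=72, M2→A 8·10=80, M3→A 4·17=68, M4→F 3·14=42, M5→F 2·10=20, M6→A 3·20=60. Service cost 342.
{A, E}: service cost 378
{A, D}: service cost 430
Among all 15 size-2 choices, {A, F} is lowest.

Choose A and F; total service cost 342.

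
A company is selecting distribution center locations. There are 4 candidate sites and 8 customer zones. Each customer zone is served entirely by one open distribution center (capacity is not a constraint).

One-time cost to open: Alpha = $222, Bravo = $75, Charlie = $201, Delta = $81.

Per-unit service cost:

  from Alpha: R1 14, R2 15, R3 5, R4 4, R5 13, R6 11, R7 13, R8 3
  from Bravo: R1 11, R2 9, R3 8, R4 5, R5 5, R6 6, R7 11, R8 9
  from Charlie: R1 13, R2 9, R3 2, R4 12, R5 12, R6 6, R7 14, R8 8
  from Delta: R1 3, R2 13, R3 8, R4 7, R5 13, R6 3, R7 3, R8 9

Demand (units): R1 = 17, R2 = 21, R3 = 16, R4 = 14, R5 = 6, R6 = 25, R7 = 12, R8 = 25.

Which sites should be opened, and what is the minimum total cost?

Open Bravo and Delta; minimum total cost 960.

For any fixed open set, each customer zone goes to its cheapest open site; total = fixed + service.
{Bravo, Delta}: R1→Delta 3·17=51, R2→Bravo 9·21=189, R3→Bravo 8·16=128, R4→Bravo 5·14=70, R5→Bravo 5·6=30, R6→Delta 3·25=75, R7→Delta 3·12=36, R8→Bravo 9·25=225. Service 804; fixed 156; total 960.
{Alpha, Bravo, Delta}: service 592 + fixed 378 = 970
{Alpha, Delta}: service 724 + fixed 303 = 1027
{Alpha, Bravo, Charlie, Delta}: R1→Delta 3·17=51, R2→Bravo 9·21=189, R3→Charlie 2·16=32, R4→Alpha 4·14=56, R5→Bravo 5·6=30, R6→Delta 3·25=75, R7→Delta 3·12=36, R8→Alpha 3·25=75. Service 544; fixed 579; total 1123.
No other subset beats 960.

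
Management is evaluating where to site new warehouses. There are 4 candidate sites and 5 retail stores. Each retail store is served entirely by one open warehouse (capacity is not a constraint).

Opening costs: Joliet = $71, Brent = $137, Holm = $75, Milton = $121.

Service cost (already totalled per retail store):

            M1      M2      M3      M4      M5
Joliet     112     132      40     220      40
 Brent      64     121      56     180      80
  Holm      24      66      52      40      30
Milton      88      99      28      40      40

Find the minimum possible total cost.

Minimum total cost: 287

For any fixed open set, each retail store goes to its cheapest open site; total = fixed + service.
{Holm}: M1→Holm 24, M2→Holm 66, M3→Holm 52, M4→Holm 40, M5→Holm 30. Service 212; fixed 75; total 287.
{Joliet, Holm}: M1→Holm 24, M2→Holm 66, M3→Joliet 40, M4→Holm 40, M5→Holm 30. Service 200; fixed 146; total 346.
{Holm, Milton}: service 188 + fixed 196 = 384
{Joliet, Brent, Holm, Milton}: M1→Holm 24, M2→Holm 66, M3→Milton 28, M4→Holm 40, M5→Holm 30. Service 188; fixed 404; total 592.
No other subset beats 287.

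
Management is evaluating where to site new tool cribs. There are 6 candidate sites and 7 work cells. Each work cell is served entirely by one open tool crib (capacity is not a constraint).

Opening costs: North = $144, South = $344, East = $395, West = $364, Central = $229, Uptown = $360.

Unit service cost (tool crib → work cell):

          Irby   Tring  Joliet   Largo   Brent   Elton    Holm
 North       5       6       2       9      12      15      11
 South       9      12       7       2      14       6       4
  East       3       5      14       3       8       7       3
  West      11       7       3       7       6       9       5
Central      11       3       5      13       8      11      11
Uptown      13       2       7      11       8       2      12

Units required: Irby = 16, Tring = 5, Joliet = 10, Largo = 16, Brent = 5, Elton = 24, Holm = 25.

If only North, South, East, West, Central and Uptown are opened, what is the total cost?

Total cost: 2099

Each work cell is assigned to its cheapest site among the open ones.
{North, South, East, West, Central, Uptown}: Irby→East 3·16=48, Tring→Uptown 2·5=10, Joliet→North 2·10=20, Largo→South 2·16=32, Brent→West 6·5=30, Elton→Uptown 2·24=48, Holm→East 3·25=75. Service 263; fixed 1836; total 2099.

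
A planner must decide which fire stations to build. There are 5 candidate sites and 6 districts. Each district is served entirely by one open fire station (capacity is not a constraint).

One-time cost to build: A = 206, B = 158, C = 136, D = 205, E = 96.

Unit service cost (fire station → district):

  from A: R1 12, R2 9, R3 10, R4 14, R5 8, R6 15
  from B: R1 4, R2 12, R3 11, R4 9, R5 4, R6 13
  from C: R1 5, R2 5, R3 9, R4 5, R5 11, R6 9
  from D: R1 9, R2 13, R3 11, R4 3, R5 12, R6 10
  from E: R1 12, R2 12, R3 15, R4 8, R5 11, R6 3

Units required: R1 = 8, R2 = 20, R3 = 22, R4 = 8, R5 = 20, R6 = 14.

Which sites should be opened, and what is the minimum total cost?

For any fixed open set, each district goes to its cheapest open site; total = fixed + service.
{C}: R1→C 5·8=40, R2→C 5·20=100, R3→C 9·22=198, R4→C 5·8=40, R5→C 11·20=220, R6→C 9·14=126. Service 724; fixed 136; total 860.
{B, C}: service 576 + fixed 294 = 870
{C, E}: service 640 + fixed 232 = 872
{A, B, C, D, E}: R1→B 4·8=32, R2→C 5·20=100, R3→C 9·22=198, R4→D 3·8=24, R5→B 4·20=80, R6→E 3·14=42. Service 476; fixed 801; total 1277.
No other subset beats 860.

Open C only; minimum total cost 860.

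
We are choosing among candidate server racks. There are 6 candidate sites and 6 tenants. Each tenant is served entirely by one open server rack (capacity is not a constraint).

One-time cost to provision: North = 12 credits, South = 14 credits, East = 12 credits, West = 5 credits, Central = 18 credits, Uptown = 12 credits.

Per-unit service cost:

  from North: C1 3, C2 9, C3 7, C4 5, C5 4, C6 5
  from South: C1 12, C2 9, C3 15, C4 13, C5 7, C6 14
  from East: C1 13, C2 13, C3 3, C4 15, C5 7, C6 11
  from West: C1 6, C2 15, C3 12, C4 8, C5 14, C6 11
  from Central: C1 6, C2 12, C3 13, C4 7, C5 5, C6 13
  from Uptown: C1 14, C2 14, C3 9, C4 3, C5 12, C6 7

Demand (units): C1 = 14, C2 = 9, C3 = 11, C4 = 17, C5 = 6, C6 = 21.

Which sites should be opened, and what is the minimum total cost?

Open North, East and Uptown; minimum total cost 372.

For any fixed open set, each tenant goes to its cheapest open site; total = fixed + service.
{North, East, Uptown}: C1→North 3·14=42, C2→North 9·9=81, C3→East 3·11=33, C4→Uptown 3·17=51, C5→North 4·6=24, C6→North 5·21=105. Service 336; fixed 36; total 372.
{North, East, West, Uptown}: C1→North 3·14=42, C2→North 9·9=81, C3→East 3·11=33, C4→Uptown 3·17=51, C5→North 4·6=24, C6→North 5·21=105. Service 336; fixed 41; total 377.
{North, South, East, Uptown}: service 336 + fixed 50 = 386
{North, South, East, West, Central, Uptown}: C1→North 3·14=42, C2→North 9·9=81, C3→East 3·11=33, C4→Uptown 3·17=51, C5→North 4·6=24, C6→North 5·21=105. Service 336; fixed 73; total 409.
No other subset beats 372.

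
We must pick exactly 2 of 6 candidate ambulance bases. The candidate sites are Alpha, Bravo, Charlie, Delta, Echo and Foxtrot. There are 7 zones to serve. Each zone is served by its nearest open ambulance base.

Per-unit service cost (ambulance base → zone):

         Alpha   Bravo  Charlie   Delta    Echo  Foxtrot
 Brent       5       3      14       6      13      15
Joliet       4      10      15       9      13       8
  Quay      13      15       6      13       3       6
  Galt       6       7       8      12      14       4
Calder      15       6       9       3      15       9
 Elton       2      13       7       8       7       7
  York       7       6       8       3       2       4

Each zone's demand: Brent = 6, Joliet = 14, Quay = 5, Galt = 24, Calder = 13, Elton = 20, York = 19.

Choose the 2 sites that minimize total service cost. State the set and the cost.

Choose Alpha and Delta; total service cost 431.

With exactly 2 open, each zone uses its cheapest among the chosen.
{Alpha, Delta}: Brent→Alpha 5·6=30, Joliet→Alpha 4·14=56, Quay→Alpha 13·5=65, Galt→Alpha 6·24=144, Calder→Delta 3·13=39, Elton→Alpha 2·20=40, York→Delta 3·19=57. Service cost 431.
{Alpha, Foxtrot}: service cost 445
{Delta, Foxtrot}: service cost 510
Among all 15 size-2 choices, {Alpha, Delta} is lowest.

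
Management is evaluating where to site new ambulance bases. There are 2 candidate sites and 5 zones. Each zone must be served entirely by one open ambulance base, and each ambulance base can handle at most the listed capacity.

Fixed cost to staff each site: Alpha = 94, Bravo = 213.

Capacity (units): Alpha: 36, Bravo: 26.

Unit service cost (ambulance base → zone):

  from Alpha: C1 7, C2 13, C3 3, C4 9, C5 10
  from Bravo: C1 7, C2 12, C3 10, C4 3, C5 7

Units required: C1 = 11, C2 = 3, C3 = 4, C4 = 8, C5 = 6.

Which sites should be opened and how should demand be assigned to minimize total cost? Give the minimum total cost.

Open {Alpha}: C1→Alpha 7·11=77, C2→Alpha 13·3=39, C3→Alpha 3·4=12, C4→Alpha 9·8=72, C5→Alpha 10·6=60.
Loads: Alpha carries 32/36. Service 260; fixed 94; total 354.
Next best feasible plan costs 498.

Minimum total cost: 354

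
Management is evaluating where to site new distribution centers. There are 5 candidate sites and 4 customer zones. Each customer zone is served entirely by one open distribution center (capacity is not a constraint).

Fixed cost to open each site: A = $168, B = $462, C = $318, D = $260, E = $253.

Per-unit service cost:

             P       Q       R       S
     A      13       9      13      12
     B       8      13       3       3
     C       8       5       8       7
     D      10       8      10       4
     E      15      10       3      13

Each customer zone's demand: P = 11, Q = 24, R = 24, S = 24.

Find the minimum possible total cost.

Minimum total cost: 886

For any fixed open set, each customer zone goes to its cheapest open site; total = fixed + service.
{C}: P→C 8·11=88, Q→C 5·24=120, R→C 8·24=192, S→C 7·24=168. Service 568; fixed 318; total 886.
{D}: P→D 10·11=110, Q→D 8·24=192, R→D 10·24=240, S→D 4·24=96. Service 638; fixed 260; total 898.
{D, E}: P→D 10·11=110, Q→D 8·24=192, R→E 3·24=72, S→D 4·24=96. Service 470; fixed 513; total 983.
{A, B, C, D, E}: P→B 8·11=88, Q→C 5·24=120, R→B 3·24=72, S→B 3·24=72. Service 352; fixed 1461; total 1813.
No other subset beats 886.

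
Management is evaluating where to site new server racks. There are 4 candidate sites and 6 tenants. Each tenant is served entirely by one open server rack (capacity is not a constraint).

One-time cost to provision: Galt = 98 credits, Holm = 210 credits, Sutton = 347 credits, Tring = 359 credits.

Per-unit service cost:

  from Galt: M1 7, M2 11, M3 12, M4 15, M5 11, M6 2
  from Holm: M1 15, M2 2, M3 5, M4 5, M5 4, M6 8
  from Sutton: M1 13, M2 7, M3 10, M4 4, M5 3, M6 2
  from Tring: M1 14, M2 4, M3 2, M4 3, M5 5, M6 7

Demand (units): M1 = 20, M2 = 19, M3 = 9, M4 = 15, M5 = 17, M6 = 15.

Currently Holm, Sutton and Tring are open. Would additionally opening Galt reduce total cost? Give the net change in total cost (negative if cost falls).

Yes — net change −22 (cost falls by 22).

Current service cost with {Holm, Sutton, Tring}: 442.
Adding Galt: each tenant re-picks its cheapest; new service cost 322, saving 120.
Extra fixed cost: 98. Net change = 98 − 120 = -22.
(Totals: 1358 → 1336.)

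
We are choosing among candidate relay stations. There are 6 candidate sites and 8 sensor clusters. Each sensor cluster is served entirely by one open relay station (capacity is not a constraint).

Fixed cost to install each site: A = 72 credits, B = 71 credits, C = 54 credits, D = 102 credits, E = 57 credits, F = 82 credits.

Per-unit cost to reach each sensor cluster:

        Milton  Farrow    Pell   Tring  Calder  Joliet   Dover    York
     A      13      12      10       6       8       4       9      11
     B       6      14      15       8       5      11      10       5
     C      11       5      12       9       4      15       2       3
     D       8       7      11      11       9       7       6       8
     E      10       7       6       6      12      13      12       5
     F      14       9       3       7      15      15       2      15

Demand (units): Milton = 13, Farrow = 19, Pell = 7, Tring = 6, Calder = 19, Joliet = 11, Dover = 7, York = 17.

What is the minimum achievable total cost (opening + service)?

Minimum total cost: 655

For any fixed open set, each sensor cluster goes to its cheapest open site; total = fixed + service.
{A, C}: Milton→C 11·13=143, Farrow→C 5·19=95, Pell→A 10·7=70, Tring→A 6·6=36, Calder→C 4·19=76, Joliet→A 4·11=44, Dover→C 2·7=14, York→C 3·17=51. Service 529; fixed 126; total 655.
{A, B, C}: service 464 + fixed 197 = 661
{A, C, E}: service 488 + fixed 183 = 671
{A, B, C, D, E, F}: Milton→B 6·13=78, Farrow→C 5·19=95, Pell→F 3·7=21, Tring→A 6·6=36, Calder→C 4·19=76, Joliet→A 4·11=44, Dover→C 2·7=14, York→C 3·17=51. Service 415; fixed 438; total 853.
No other subset beats 655.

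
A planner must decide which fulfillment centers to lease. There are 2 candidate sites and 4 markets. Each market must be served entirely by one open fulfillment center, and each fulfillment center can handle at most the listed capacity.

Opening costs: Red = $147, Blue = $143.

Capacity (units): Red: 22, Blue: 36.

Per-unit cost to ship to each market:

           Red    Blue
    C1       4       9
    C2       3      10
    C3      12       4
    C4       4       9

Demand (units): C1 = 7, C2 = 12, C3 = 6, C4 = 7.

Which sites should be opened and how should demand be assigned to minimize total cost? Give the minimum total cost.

Open {Blue}: C1→Blue 9·7=63, C2→Blue 10·12=120, C3→Blue 4·6=24, C4→Blue 9·7=63.
Loads: Blue carries 32/36. Service 270; fixed 143; total 413.
Next best feasible plan costs 441.

Minimum total cost: 413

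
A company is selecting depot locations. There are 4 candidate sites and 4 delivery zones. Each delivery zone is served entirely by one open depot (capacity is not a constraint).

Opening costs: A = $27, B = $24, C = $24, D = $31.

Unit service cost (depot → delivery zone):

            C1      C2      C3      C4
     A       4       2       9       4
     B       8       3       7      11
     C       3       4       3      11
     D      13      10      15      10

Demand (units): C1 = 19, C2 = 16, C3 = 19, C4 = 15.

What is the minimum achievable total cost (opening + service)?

Minimum total cost: 257

For any fixed open set, each delivery zone goes to its cheapest open site; total = fixed + service.
{A, C}: C1→C 3·19=57, C2→A 2·16=32, C3→C 3·19=57, C4→A 4·15=60. Service 206; fixed 51; total 257.
{A, B, C}: service 206 + fixed 75 = 281
{A, C, D}: service 206 + fixed 82 = 288
{A, B, C, D}: service 206 + fixed 106 = 312
No other subset beats 257.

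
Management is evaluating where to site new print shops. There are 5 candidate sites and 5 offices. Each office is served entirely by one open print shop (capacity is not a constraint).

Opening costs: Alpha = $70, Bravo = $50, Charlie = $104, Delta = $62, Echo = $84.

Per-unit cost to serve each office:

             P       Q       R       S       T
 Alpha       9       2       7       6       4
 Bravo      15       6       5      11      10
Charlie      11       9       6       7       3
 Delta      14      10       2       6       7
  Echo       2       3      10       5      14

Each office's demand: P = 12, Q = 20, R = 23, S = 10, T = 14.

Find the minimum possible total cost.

For any fixed open set, each office goes to its cheapest open site; total = fixed + service.
{Delta, Echo}: P→Echo 2·12=24, Q→Echo 3·20=60, R→Delta 2·23=46, S→Echo 5·10=50, T→Delta 7·14=98. Service 278; fixed 146; total 424.
{Alpha, Delta, Echo}: P→Echo 2·12=24, Q→Alpha 2·20=40, R→Delta 2·23=46, S→Echo 5·10=50, T→Alpha 4·14=56. Service 216; fixed 216; total 432.
{Alpha, Delta}: P→Alpha 9·12=108, Q→Alpha 2·20=40, R→Delta 2·23=46, S→Alpha 6·10=60, T→Alpha 4·14=56. Service 310; fixed 132; total 442.
{Alpha, Bravo, Charlie, Delta, Echo}: service 202 + fixed 370 = 572
No other subset beats 424.

Minimum total cost: 424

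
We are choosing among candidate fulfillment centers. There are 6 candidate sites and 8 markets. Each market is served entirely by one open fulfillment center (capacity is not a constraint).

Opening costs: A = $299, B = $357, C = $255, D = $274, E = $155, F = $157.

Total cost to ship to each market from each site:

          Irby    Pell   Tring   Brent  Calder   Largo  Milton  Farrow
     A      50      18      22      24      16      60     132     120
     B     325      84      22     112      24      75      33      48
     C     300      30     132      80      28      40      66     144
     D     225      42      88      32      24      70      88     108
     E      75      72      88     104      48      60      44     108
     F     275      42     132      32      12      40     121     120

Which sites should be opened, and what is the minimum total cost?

Open A only; minimum total cost 741.

For any fixed open set, each market goes to its cheapest open site; total = fixed + service.
{A}: Irby→A 50, Pell→A 18, Tring→A 22, Brent→A 24, Calder→A 16, Largo→A 60, Milton→A 132, Farrow→A 120. Service 442; fixed 299; total 741.
{E, F}: Irby→E 75, Pell→F 42, Tring→E 88, Brent→F 32, Calder→F 12, Largo→F 40, Milton→E 44, Farrow→E 108. Service 441; fixed 312; total 753.
{E}: Irby→E 75, Pell→E 72, Tring→E 88, Brent→E 104, Calder→E 48, Largo→E 60, Milton→E 44, Farrow→E 108. Service 599; fixed 155; total 754.
{A, B, C, D, E, F}: service 247 + fixed 1497 = 1744
No other subset beats 741.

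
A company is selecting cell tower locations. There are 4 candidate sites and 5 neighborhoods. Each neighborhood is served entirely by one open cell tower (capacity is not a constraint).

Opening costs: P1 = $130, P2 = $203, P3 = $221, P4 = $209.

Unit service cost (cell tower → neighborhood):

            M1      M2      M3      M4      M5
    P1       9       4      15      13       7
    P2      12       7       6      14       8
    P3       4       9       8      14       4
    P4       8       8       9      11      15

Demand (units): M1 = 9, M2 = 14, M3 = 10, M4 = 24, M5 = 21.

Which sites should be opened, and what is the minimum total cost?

For any fixed open set, each neighborhood goes to its cheapest open site; total = fixed + service.
{P1}: M1→P1 9·9=81, M2→P1 4·14=56, M3→P1 15·10=150, M4→P1 13·24=312, M5→P1 7·21=147. Service 746; fixed 130; total 876.
{P3}: M1→P3 4·9=36, M2→P3 9·14=126, M3→P3 8·10=80, M4→P3 14·24=336, M5→P3 4·21=84. Service 662; fixed 221; total 883.
{P1, P3}: service 568 + fixed 351 = 919
{P1, P2, P3, P4}: M1→P3 4·9=36, M2→P1 4·14=56, M3→P2 6·10=60, M4→P4 11·24=264, M5→P3 4·21=84. Service 500; fixed 763; total 1263.
(All 15 nonempty subsets were checked; P1 only is lowest.)

Open P1 only; minimum total cost 876.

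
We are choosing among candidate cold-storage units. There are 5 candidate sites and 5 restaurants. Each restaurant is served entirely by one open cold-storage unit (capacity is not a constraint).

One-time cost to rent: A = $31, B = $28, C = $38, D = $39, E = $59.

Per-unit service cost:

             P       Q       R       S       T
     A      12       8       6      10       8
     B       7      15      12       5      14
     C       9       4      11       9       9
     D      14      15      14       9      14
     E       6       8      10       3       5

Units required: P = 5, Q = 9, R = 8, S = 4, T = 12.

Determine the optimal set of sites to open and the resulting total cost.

Open A and E; minimum total cost 312.

For any fixed open set, each restaurant goes to its cheapest open site; total = fixed + service.
{A, E}: P→E 6·5=30, Q→A 8·9=72, R→A 6·8=48, S→E 3·4=12, T→E 5·12=60. Service 222; fixed 90; total 312.
{E}: service 254 + fixed 59 = 313
{A, C, E}: P→E 6·5=30, Q→C 4·9=36, R→A 6·8=48, S→E 3·4=12, T→E 5·12=60. Service 186; fixed 128; total 314.
{A, B, C, D, E}: P→E 6·5=30, Q→C 4·9=36, R→A 6·8=48, S→E 3·4=12, T→E 5·12=60. Service 186; fixed 195; total 381.
No other subset beats 312.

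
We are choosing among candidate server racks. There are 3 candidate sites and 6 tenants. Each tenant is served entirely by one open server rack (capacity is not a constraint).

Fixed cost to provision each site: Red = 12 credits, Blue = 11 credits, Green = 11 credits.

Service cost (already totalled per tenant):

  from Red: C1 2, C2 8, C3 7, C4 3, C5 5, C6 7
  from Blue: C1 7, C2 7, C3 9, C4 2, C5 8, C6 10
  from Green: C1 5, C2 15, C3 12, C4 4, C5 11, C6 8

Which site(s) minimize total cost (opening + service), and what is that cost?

Open Red only; minimum total cost 44.

For any fixed open set, each tenant goes to its cheapest open site; total = fixed + service.
{Red}: C1→Red 2, C2→Red 8, C3→Red 7, C4→Red 3, C5→Red 5, C6→Red 7. Service 32; fixed 12; total 44.
{Red, Blue}: C1→Red 2, C2→Blue 7, C3→Red 7, C4→Blue 2, C5→Red 5, C6→Red 7. Service 30; fixed 23; total 53.
{Blue}: service 43 + fixed 11 = 54
{Red, Blue, Green}: service 30 + fixed 34 = 64
(All 7 nonempty subsets were checked; Red only is lowest.)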